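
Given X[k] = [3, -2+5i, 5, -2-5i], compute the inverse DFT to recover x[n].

x[n] = (1/4) Σ(k=0 to 3) X[k] · e^(2πikn/4)

Computing each x[n]:
x[0] = 1
x[1] = -3
x[2] = 3
x[3] = 2

x = [1, -3, 3, 2]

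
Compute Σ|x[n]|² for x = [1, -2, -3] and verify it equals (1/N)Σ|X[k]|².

Time domain:
Σ|x[n]|² = |1|² + |-2|² + |-3|² = 14.0000

Frequency domain:
(1/3)Σ|X[k]|² = (1/3)(|-4|² + |3.5000-0.8660i|² + |3.5000+0.8660i|²) = (1/3)·42.0000 = 14.0000

Both sides agree, confirming Parseval's theorem.

Σ|x[n]|² = (1/N)Σ|X[k]|² = 14.0000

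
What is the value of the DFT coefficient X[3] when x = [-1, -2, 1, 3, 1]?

X[3] = Σ(n=0 to 4) x[n] · ω_5^(3n) where ω_5 = e^(-2πi/5)
= (-1)·ω_5^0 + (-2)·ω_5^3 + (1)·ω_5^6 + (3)·ω_5^9 + (1)·ω_5^12

X[3] = 1.0451+0.1388i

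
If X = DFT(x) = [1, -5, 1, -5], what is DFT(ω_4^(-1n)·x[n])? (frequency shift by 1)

Modulation property: DFT(ω_4^(-1n)·x[n]) = X[(k-1) mod 4], so circularly shift X by 1 positions.

X[k-1] = [-5, 1, -5, 1]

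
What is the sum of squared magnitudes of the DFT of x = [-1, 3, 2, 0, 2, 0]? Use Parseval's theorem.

Parseval: Σ|x[n]|² = (1/N)Σ|X[k]|², so Σ|X[k]|² = N·Σ|x[n]|² = 6·18.0000

Σ|X[k]|² = N·Σ|x[n]|² = 6·18.0000 = 108.0000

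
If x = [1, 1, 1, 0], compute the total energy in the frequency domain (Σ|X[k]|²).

Parseval: Σ|x[n]|² = (1/N)Σ|X[k]|², so Σ|X[k]|² = N·Σ|x[n]|² = 4·3.0000

Σ|X[k]|² = N·Σ|x[n]|² = 4·3.0000 = 12.0000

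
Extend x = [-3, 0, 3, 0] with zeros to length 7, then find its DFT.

Original 4-point DFT: [0, -6, 0, -6]
Zero-padded 7-point DFT provides frequency interpolation.

DFT_7([x, 0, ...]) = [0, -3.6676-2.9248i, -5.7029+1.3017i, -1.1295+2.3455i, -1.1295-2.3455i, -5.7029-1.3017i, -3.6676+2.9248i]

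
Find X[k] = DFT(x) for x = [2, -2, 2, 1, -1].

X[k] = Σ(n=0 to 4) x[n] · ω_5^(nk)
where ω_5 = e^(-2πi/5)

Computing each X[k]:
X[0] = 2
X[1] = -1.3541+0.3633i
X[2] = 5.3541+1.5388i
X[3] = 5.3541-1.5388i
X[4] = -1.3541-0.3633i

X = [2, -1.3541+0.3633i, 5.3541+1.5388i, 5.3541-1.5388i, -1.3541-0.3633i]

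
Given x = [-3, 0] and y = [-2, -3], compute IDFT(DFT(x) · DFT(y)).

(x ⊛ y)[n] = Σ(m=0 to 1) x[m] · y[(n-m) mod 2]

Computing each output sample:
(x ⊛ y)[0] = 6
(x ⊛ y)[1] = 9

x ⊛ y = [6, 9]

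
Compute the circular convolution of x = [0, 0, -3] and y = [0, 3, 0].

(x ⊛ y)[n] = Σ(m=0 to 2) x[m] · y[(n-m) mod 3]

Computing each output sample:
(x ⊛ y)[0] = -9
(x ⊛ y)[1] = 0
(x ⊛ y)[2] = 0

x ⊛ y = [-9, 0, 0]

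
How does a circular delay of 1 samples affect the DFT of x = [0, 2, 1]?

Time shift by 1: X_shifted[k] = ω_3^(1k) · X[k]
Shifted x = [1, 0, 2]

DFT(x[n-1]) = [3, 1.7321i, -1.7321i]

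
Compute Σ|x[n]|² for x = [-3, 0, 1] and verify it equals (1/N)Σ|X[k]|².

Time domain:
Σ|x[n]|² = |-3|² + |0|² + |1|² = 10.0000

Frequency domain:
(1/3)Σ|X[k]|² = (1/3)(|-2|² + |-3.5000+0.8660i|² + |-3.5000-0.8660i|²) = (1/3)·30.0000 = 10.0000

Both sides agree, confirming Parseval's theorem.

Σ|x[n]|² = (1/N)Σ|X[k]|² = 10.0000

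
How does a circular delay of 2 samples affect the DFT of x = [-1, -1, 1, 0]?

Time shift by 2: X_shifted[k] = ω_4^(2k) · X[k]
Shifted x = [1, 0, -1, -1]

DFT(x[n-2]) = [-1, 2-1i, 1, 2+1i]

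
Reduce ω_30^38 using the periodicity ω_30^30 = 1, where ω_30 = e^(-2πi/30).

Since ω_30^30 = 1, powers reduce modulo 30.
38 mod 30 = 8
So ω_30^38 = ω_30^8 = e^(-2πi·8/30)

ω_30^38 = ω_30^8 = -0.1045-0.9945i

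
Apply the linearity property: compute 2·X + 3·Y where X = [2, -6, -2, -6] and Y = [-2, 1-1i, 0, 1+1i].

By linearity: DFT(2x + 3y) = 2·DFT(x) + 3·DFT(y)
= 2·[2, -6, -2, -6] + 3·[-2, 1-1i, 0, 1+1i]

Computing element-wise:
Z[0] = 2·(2) + 3·(-2) = -2
Z[1] = 2·(-6) + 3·(1-1i) = -9-3i
Z[2] = 2·(-2) + 3·(0) = -4
Z[3] = 2·(-6) + 3·(1+1i) = -9+3i

DFT(2x + 3y) = 2·X + 3·Y = [-2, -9-3i, -4, -9+3i]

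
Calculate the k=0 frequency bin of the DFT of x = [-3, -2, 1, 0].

X[0] = Σ(n=0 to 3) x[n] · ω_4^0 = Σ x[n]
= (-3) + (-2) + (1) + (0)

X[0] = -4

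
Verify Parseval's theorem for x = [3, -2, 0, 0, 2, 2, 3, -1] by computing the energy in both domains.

Time domain:
Σ|x[n]|² = |3|² + |-2|² + |0|² + |0|² + |2|² + |2|² + |3|² + |-1|² = 31.0000

Frequency domain:
(1/8)Σ|X[k]|² = (1/8)(|7|² + |-2.5355+5.1213i|² + |2-1i|² + |4.5355-0.8787i|² + |9|² + |4.5355+0.8787i|² + |2+1i|² + |-2.5355-5.1213i|²) = (1/8)·248.0000 = 31.0000

Both sides agree, confirming Parseval's theorem.

Σ|x[n]|² = (1/N)Σ|X[k]|² = 31.0000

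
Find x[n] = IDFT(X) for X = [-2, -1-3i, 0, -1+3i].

x[n] = (1/4) Σ(k=0 to 3) X[k] · e^(2πikn/4)

Computing each x[n]:
x[0] = -1
x[1] = 1
x[2] = 0
x[3] = -2

x = [-1, 1, 0, -2]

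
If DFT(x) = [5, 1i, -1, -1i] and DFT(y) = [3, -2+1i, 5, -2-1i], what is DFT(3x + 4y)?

By linearity: DFT(3x + 4y) = 3·DFT(x) + 4·DFT(y)
= 3·[5, 1i, -1, -1i] + 4·[3, -2+1i, 5, -2-1i]

Computing element-wise:
Z[0] = 3·(5) + 4·(3) = 27
Z[1] = 3·(1i) + 4·(-2+1i) = -8+7i
Z[2] = 3·(-1) + 4·(5) = 17
Z[3] = 3·(-1i) + 4·(-2-1i) = -8-7i

DFT(3x + 4y) = 3·X + 4·Y = [27, -8+7i, 17, -8-7i]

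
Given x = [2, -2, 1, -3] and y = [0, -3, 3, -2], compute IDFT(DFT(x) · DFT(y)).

(x ⊛ y)[n] = Σ(m=0 to 3) x[m] · y[(n-m) mod 4]

Computing each output sample:
(x ⊛ y)[0] = 16
(x ⊛ y)[1] = -17
(x ⊛ y)[2] = 18
(x ⊛ y)[3] = -13

x ⊛ y = [16, -17, 18, -13]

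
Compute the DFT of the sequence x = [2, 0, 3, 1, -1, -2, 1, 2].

X[k] = Σ(n=0 to 7) x[n] · ω_8^(nk)
where ω_8 = e^(-2πi/8)

Computing each X[k]:
X[0] = 6
X[1] = 5.1213-2.7071i
X[2] = -3+5i
X[3] = 0.8787+1.2929i
X[4] = 4
X[5] = 0.8787-1.2929i
X[6] = -3-5i
X[7] = 5.1213+2.7071i

X = [6, 5.1213-2.7071i, -3+5i, 0.8787+1.2929i, 4, 0.8787-1.2929i, -3-5i, 5.1213+2.7071i]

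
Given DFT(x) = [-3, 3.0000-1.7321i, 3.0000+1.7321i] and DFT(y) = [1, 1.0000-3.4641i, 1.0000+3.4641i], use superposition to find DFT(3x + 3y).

By linearity: DFT(3x + 3y) = 3·DFT(x) + 3·DFT(y)
= 3·[-3, 3.0000-1.7321i, 3.0000+1.7321i] + 3·[1, 1.0000-3.4641i, 1.0000+3.4641i]

Computing element-wise:
Z[0] = 3·(-3) + 3·(1) = -6
Z[1] = 3·(3.0000-1.7321i) + 3·(1.0000-3.4641i) = 12.0000-15.5886i
Z[2] = 3·(3.0000+1.7321i) + 3·(1.0000+3.4641i) = 12.0000+15.5886i

DFT(3x + 3y) = 3·X + 3·Y = [-6, 12.0000-15.5886i, 12.0000+15.5886i]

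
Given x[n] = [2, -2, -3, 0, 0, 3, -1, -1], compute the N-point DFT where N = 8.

X[k] = Σ(n=0 to 7) x[n] · ω_8^(nk)
where ω_8 = e^(-2πi/8)

Computing each X[k]:
X[0] = -2
X[1] = -2.2426+4.8284i
X[2] = 6-2i
X[3] = 6.2426+0.8284i
X[4] = -2
X[5] = 6.2426-0.8284i
X[6] = 6+2i
X[7] = -2.2426-4.8284i

X = [-2, -2.2426+4.8284i, 6-2i, 6.2426+0.8284i, -2, 6.2426-0.8284i, 6+2i, -2.2426-4.8284i]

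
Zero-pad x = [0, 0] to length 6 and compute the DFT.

Original 2-point DFT: [0, 0]
Zero-padded 6-point DFT provides frequency interpolation.

DFT_6([x, 0, ...]) = [0, 0, 0, 0, 0, 0]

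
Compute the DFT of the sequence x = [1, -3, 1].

X[k] = Σ(n=0 to 2) x[n] · ω_3^(nk)
where ω_3 = e^(-2πi/3)

Computing each X[k]:
X[0] = -1
X[1] = 2.0000+3.4641i
X[2] = 2.0000-3.4641i

X = [-1, 2.0000+3.4641i, 2.0000-3.4641i]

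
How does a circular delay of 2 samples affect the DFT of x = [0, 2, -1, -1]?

Time shift by 2: X_shifted[k] = ω_4^(2k) · X[k]
Shifted x = [-1, -1, 0, 2]

DFT(x[n-2]) = [0, -1+3i, -2, -1-3i]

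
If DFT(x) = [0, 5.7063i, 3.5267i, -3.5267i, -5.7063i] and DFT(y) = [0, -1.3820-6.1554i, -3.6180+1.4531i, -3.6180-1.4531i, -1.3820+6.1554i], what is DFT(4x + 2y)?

By linearity: DFT(4x + 2y) = 4·DFT(x) + 2·DFT(y)
= 4·[0, 5.7063i, 3.5267i, -3.5267i, -5.7063i] + 2·[0, -1.3820-6.1554i, -3.6180+1.4531i, -3.6180-1.4531i, -1.3820+6.1554i]

Computing element-wise:
Z[0] = 4·(0) + 2·(0) = 0
Z[1] = 4·(5.7063i) + 2·(-1.3820-6.1554i) = -2.7640+10.5144i
Z[2] = 4·(3.5267i) + 2·(-3.6180+1.4531i) = -7.2360+17.0130i
Z[3] = 4·(-3.5267i) + 2·(-3.6180-1.4531i) = -7.2360-17.0130i
Z[4] = 4·(-5.7063i) + 2·(-1.3820+6.1554i) = -2.7640-10.5144i

DFT(4x + 2y) = 4·X + 2·Y = [0, -2.7640+10.5144i, -7.2360+17.0130i, -7.2360-17.0130i, -2.7640-10.5144i]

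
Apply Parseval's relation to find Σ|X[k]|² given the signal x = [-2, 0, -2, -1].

Parseval: Σ|x[n]|² = (1/N)Σ|X[k]|², so Σ|X[k]|² = N·Σ|x[n]|² = 4·9.0000

Σ|X[k]|² = N·Σ|x[n]|² = 4·9.0000 = 36.0000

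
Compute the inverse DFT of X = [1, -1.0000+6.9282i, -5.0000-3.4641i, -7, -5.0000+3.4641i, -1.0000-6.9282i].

x[n] = (1/6) Σ(k=0 to 5) X[k] · e^(2πikn/6)

Computing each x[n]:
x[0] = -3
x[1] = 1
x[2] = -3
x[3] = 0
x[4] = 3
x[5] = 3

x = [-3, 1, -3, 0, 3, 3]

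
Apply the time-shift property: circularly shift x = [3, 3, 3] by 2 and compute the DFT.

Time shift by 2: X_shifted[k] = ω_3^(2k) · X[k]
Shifted x = [3, 3, 3]

DFT(x[n-2]) = [9, 0, 0]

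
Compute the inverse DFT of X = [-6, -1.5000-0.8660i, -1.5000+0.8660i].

x[n] = (1/3) Σ(k=0 to 2) X[k] · e^(2πikn/3)

Computing each x[n]:
x[0] = -3
x[1] = -1
x[2] = -2

x = [-3, -1, -2]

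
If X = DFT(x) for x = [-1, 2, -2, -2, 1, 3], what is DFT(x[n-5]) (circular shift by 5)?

Time shift by 5: X_shifted[k] = ω_6^(5k) · X[k]
Shifted x = [2, -2, -2, 1, 3, -1]

DFT(x[n-5]) = [1, -1.0000+5.1962i, 4.0000-3.4641i, 5, 4.0000+3.4641i, -1.0000-5.1962i]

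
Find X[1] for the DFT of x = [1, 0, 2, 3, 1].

X[1] = Σ(n=0 to 4) x[n] · ω_5^(1n) where ω_5 = e^(-2πi/5)
= (1)·ω_5^0 + (0)·ω_5^1 + (2)·ω_5^2 + (3)·ω_5^3 + (1)·ω_5^4

X[1] = -2.7361+1.5388i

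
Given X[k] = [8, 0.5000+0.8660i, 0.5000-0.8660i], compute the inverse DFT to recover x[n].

x[n] = (1/3) Σ(k=0 to 2) X[k] · e^(2πikn/3)

Computing each x[n]:
x[0] = 3
x[1] = 2
x[2] = 3

x = [3, 2, 3]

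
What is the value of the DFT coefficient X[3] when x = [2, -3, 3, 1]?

X[3] = Σ(n=0 to 3) x[n] · ω_4^(3n) where ω_4 = e^(-2πi/4)
= (2)·ω_4^0 + (-3)·ω_4^3 + (3)·ω_4^6 + (1)·ω_4^9

X[3] = -1-4i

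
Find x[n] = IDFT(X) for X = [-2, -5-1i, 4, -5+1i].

x[n] = (1/4) Σ(k=0 to 3) X[k] · e^(2πikn/4)

Computing each x[n]:
x[0] = -2
x[1] = -1
x[2] = 3
x[3] = -2

x = [-2, -1, 3, -2]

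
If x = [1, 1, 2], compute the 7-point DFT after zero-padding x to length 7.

Original 3-point DFT: [4, -0.5000+0.8660i, -0.5000-0.8660i]
Zero-padded 7-point DFT provides frequency interpolation.

DFT_7([x, 0, ...]) = [4, 1.1784-2.7317i, -1.0245-0.1072i, 1.3460+1.1298i, 1.3460-1.1298i, -1.0245+0.1072i, 1.1784+2.7317i]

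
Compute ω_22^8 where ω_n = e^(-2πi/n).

ω_22^8 = e^(-2πi·8/22)
= cos(-2π·8/22) + i·sin(-2π·8/22)
= cos(-16π/22) + i·sin(-16π/22)

ω_22^8 = cos(-16π/22) + i·sin(-16π/22) = -0.6549-0.7557i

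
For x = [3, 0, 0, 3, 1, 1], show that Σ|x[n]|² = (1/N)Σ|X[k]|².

Time domain:
Σ|x[n]|² = |3|² + |0|² + |0|² + |3|² + |1|² + |1|² = 20.0000

Frequency domain:
(1/6)Σ|X[k]|² = (1/6)(|8|² + |1.7321i|² + |5|² + |0|² + |5|² + |-1.7321i|²) = (1/6)·120.0000 = 20.0000

Both sides agree, confirming Parseval's theorem.

Σ|x[n]|² = (1/N)Σ|X[k]|² = 20.0000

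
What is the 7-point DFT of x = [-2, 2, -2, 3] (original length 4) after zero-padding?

Original 4-point DFT: [1, 1i, -9, -1i]
Zero-padded 7-point DFT provides frequency interpolation.

DFT_7([x, 0, ...]) = [1, -3.0109-0.9155i, 1.2274-0.4721i, -5.7165-5.3562i, -5.7165+5.3562i, 1.2274+0.4721i, -3.0109+0.9155i]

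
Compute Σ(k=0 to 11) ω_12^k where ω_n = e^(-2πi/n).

Sum of all nth roots of unity equals 0 for n > 1 (geometric series with r ≠ 1).

0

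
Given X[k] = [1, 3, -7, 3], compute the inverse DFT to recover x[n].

x[n] = (1/4) Σ(k=0 to 3) X[k] · e^(2πikn/4)

Computing each x[n]:
x[0] = 0
x[1] = 2
x[2] = -3
x[3] = 2

x = [0, 2, -3, 2]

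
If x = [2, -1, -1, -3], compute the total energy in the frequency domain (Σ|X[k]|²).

Parseval: Σ|x[n]|² = (1/N)Σ|X[k]|², so Σ|X[k]|² = N·Σ|x[n]|² = 4·15.0000

Σ|X[k]|² = N·Σ|x[n]|² = 4·15.0000 = 60.0000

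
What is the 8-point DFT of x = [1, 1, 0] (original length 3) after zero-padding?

Original 3-point DFT: [2, 0.5000-0.8660i, 0.5000+0.8660i]
Zero-padded 8-point DFT provides frequency interpolation.

DFT_8([x, 0, ...]) = [2, 1.7071-0.7071i, 1-1i, 0.2929-0.7071i, 0, 0.2929+0.7071i, 1+1i, 1.7071+0.7071i]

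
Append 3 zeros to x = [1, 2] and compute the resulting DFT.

Original 2-point DFT: [3, -1]
Zero-padded 5-point DFT provides frequency interpolation.

DFT_5([x, 0, ...]) = [3, 1.6180-1.9021i, -0.6180-1.1756i, -0.6180+1.1756i, 1.6180+1.9021i]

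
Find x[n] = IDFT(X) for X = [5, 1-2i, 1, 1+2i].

x[n] = (1/4) Σ(k=0 to 3) X[k] · e^(2πikn/4)

Computing each x[n]:
x[0] = 2
x[1] = 2
x[2] = 1
x[3] = 0

x = [2, 2, 1, 0]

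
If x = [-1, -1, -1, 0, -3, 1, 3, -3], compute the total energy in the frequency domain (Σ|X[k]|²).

Parseval: Σ|x[n]|² = (1/N)Σ|X[k]|², so Σ|X[k]|² = N·Σ|x[n]|² = 8·31.0000

Σ|X[k]|² = N·Σ|x[n]|² = 8·31.0000 = 248.0000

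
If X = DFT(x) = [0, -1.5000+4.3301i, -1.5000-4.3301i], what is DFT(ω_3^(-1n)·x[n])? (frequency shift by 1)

Modulation property: DFT(ω_3^(-1n)·x[n]) = X[(k-1) mod 3], so circularly shift X by 1 positions.

X[k-1] = [-1.5000-4.3301i, 0, -1.5000+4.3301i]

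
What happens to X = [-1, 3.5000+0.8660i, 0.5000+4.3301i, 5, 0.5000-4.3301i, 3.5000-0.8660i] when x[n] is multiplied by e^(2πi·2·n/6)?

Modulation property: DFT(ω_6^(-2n)·x[n]) = X[(k-2) mod 6], so circularly shift X by 2 positions.

X[k-2] = [0.5000-4.3301i, 3.5000-0.8660i, -1, 3.5000+0.8660i, 0.5000+4.3301i, 5]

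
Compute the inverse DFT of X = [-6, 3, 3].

x[n] = (1/3) Σ(k=0 to 2) X[k] · e^(2πikn/3)

Computing each x[n]:
x[0] = 0
x[1] = -3
x[2] = -3

x = [0, -3, -3]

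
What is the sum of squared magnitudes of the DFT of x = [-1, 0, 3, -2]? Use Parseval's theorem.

Parseval: Σ|x[n]|² = (1/N)Σ|X[k]|², so Σ|X[k]|² = N·Σ|x[n]|² = 4·14.0000

Σ|X[k]|² = N·Σ|x[n]|² = 4·14.0000 = 56.0000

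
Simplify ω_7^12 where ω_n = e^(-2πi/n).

Since ω_7^7 = 1, powers reduce modulo 7.
12 mod 7 = 5
So ω_7^12 = ω_7^5 = e^(-2πi·5/7)

ω_7^12 = ω_7^5 = -0.2225+0.9749i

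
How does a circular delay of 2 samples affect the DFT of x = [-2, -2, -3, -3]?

Time shift by 2: X_shifted[k] = ω_4^(2k) · X[k]
Shifted x = [-3, -3, -2, -2]

DFT(x[n-2]) = [-10, -1+1i, 0, -1-1i]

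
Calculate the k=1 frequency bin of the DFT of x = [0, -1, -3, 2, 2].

X[1] = Σ(n=0 to 4) x[n] · ω_5^(1n) where ω_5 = e^(-2πi/5)
= (0)·ω_5^0 + (-1)·ω_5^1 + (-3)·ω_5^2 + (2)·ω_5^3 + (2)·ω_5^4

X[1] = 1.1180+5.7921i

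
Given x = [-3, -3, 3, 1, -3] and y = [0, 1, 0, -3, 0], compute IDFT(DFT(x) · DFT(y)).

(x ⊛ y)[n] = Σ(m=0 to 4) x[m] · y[(n-m) mod 5]

Computing each output sample:
(x ⊛ y)[0] = -12
(x ⊛ y)[1] = -6
(x ⊛ y)[2] = 6
(x ⊛ y)[3] = 12
(x ⊛ y)[4] = 10

x ⊛ y = [-12, -6, 6, 12, 10]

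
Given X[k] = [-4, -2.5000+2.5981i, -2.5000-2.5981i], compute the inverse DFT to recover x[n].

x[n] = (1/3) Σ(k=0 to 2) X[k] · e^(2πikn/3)

Computing each x[n]:
x[0] = -3
x[1] = -2
x[2] = 1

x = [-3, -2, 1]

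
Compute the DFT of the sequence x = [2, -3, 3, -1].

X[k] = Σ(n=0 to 3) x[n] · ω_4^(nk)
where ω_4 = e^(-2πi/4)

Computing each X[k]:
X[0] = 1
X[1] = -1+2i
X[2] = 9
X[3] = -1-2i

X = [1, -1+2i, 9, -1-2i]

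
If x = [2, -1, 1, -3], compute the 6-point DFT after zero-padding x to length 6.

Original 4-point DFT: [-1, 1-2i, 7, 1+2i]
Zero-padded 6-point DFT provides frequency interpolation.

DFT_6([x, 0, ...]) = [-1, 4, -1.0000+1.7321i, 7, -1.0000-1.7321i, 4]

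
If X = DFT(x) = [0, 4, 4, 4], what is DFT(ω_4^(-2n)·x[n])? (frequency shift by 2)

Modulation property: DFT(ω_4^(-2n)·x[n]) = X[(k-2) mod 4], so circularly shift X by 2 positions.

X[k-2] = [4, 4, 0, 4]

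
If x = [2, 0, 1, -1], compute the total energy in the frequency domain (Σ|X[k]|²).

Parseval: Σ|x[n]|² = (1/N)Σ|X[k]|², so Σ|X[k]|² = N·Σ|x[n]|² = 4·6.0000

Σ|X[k]|² = N·Σ|x[n]|² = 4·6.0000 = 24.0000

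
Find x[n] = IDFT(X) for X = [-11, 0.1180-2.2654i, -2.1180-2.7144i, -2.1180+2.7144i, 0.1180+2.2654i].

x[n] = (1/5) Σ(k=0 to 4) X[k] · e^(2πikn/5)

Computing each x[n]:
x[0] = -3
x[1] = 0
x[2] = -3
x[3] = -2
x[4] = -3

x = [-3, 0, -3, -2, -3]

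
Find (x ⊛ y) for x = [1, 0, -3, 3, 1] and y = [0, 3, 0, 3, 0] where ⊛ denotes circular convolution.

(x ⊛ y)[n] = Σ(m=0 to 4) x[m] · y[(n-m) mod 5]

Computing each output sample:
(x ⊛ y)[0] = -6
(x ⊛ y)[1] = 12
(x ⊛ y)[2] = 3
(x ⊛ y)[3] = -6
(x ⊛ y)[4] = 9

x ⊛ y = [-6, 12, 3, -6, 9]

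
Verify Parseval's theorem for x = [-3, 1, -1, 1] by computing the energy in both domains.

Time domain:
Σ|x[n]|² = |-3|² + |1|² + |-1|² + |1|² = 12.0000

Frequency domain:
(1/4)Σ|X[k]|² = (1/4)(|-2|² + |-2|² + |-6|² + |-2|²) = (1/4)·48.0000 = 12.0000

Both sides agree, confirming Parseval's theorem.

Σ|x[n]|² = (1/N)Σ|X[k]|² = 12.0000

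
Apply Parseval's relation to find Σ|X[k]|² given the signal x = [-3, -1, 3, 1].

Parseval: Σ|x[n]|² = (1/N)Σ|X[k]|², so Σ|X[k]|² = N·Σ|x[n]|² = 4·20.0000

Σ|X[k]|² = N·Σ|x[n]|² = 4·20.0000 = 80.0000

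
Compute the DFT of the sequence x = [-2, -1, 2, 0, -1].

X[k] = Σ(n=0 to 4) x[n] · ω_5^(nk)
where ω_5 = e^(-2πi/5)

Computing each X[k]:
X[0] = -2
X[1] = -4.2361-1.1756i
X[2] = 0.2361+1.9021i
X[3] = 0.2361-1.9021i
X[4] = -4.2361+1.1756i

X = [-2, -4.2361-1.1756i, 0.2361+1.9021i, 0.2361-1.9021i, -4.2361+1.1756i]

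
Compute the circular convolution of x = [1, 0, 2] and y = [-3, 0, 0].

(x ⊛ y)[n] = Σ(m=0 to 2) x[m] · y[(n-m) mod 3]

Computing each output sample:
(x ⊛ y)[0] = -3
(x ⊛ y)[1] = 0
(x ⊛ y)[2] = -6

x ⊛ y = [-3, 0, -6]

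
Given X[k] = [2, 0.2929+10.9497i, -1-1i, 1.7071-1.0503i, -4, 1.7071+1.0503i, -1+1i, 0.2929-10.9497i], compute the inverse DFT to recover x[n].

x[n] = (1/8) Σ(k=0 to 7) X[k] · e^(2πikn/8)

Computing each x[n]:
x[0] = 0
x[1] = -1
x[2] = -3
x[3] = -1
x[4] = -1
x[5] = 3
x[6] = 3
x[7] = 2

x = [0, -1, -3, -1, -1, 3, 3, 2]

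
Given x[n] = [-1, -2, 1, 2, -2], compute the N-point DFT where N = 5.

X[k] = Σ(n=0 to 4) x[n] · ω_5^(nk)
where ω_5 = e^(-2πi/5)

Computing each X[k]:
X[0] = -2
X[1] = -4.6631+0.5878i
X[2] = 3.1631-0.9511i
X[3] = 3.1631+0.9511i
X[4] = -4.6631-0.5878i

X = [-2, -4.6631+0.5878i, 3.1631-0.9511i, 3.1631+0.9511i, -4.6631-0.5878i]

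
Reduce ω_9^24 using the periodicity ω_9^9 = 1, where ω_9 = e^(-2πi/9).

Since ω_9^9 = 1, powers reduce modulo 9.
24 mod 9 = 6
So ω_9^24 = ω_9^6 = e^(-2πi·6/9)

ω_9^24 = ω_9^6 = -0.5000+0.8660i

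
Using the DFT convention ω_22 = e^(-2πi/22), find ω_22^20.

ω_22^20 = e^(-2πi·20/22)
= cos(-2π·20/22) + i·sin(-2π·20/22)
= cos(-40π/22) + i·sin(-40π/22)

ω_22^20 = cos(-40π/22) + i·sin(-40π/22) = 0.8413+0.5406i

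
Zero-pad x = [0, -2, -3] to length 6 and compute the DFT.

Original 3-point DFT: [-5, 2.5000-0.8660i, 2.5000+0.8660i]
Zero-padded 6-point DFT provides frequency interpolation.

DFT_6([x, 0, ...]) = [-5, 0.5000+4.3301i, 2.5000-0.8660i, -1, 2.5000+0.8660i, 0.5000-4.3301i]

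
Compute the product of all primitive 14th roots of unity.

The primitive 14th roots of unity are ω_14^k for k coprime to 14: k ∈ {1, 3, 5, 9, 11, 13}
Their product equals the constant term of the cyclotomic polynomial Φ_14(x) up to sign.
For n ≥ 3, the product of all primitive nth roots of unity is 1. (For n=1 it is 1; for n=2 it is -1.)

1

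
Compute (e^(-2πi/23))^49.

Since ω_23^23 = 1, powers reduce modulo 23.
49 mod 23 = 3
So ω_23^49 = ω_23^3 = e^(-2πi·3/23)

ω_23^49 = ω_23^3 = 0.6826-0.7308i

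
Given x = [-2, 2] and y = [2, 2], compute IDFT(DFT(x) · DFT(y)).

(x ⊛ y)[n] = Σ(m=0 to 1) x[m] · y[(n-m) mod 2]

Computing each output sample:
(x ⊛ y)[0] = 0
(x ⊛ y)[1] = 0

x ⊛ y = [0, 0]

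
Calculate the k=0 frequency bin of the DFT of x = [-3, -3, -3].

X[0] = Σ(n=0 to 2) x[n] · ω_3^0 = Σ x[n]
= (-3) + (-3) + (-3)

X[0] = -9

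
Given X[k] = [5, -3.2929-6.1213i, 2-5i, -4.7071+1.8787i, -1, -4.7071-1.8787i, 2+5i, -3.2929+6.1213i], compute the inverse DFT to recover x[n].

x[n] = (1/8) Σ(k=0 to 7) X[k] · e^(2πikn/8)

Computing each x[n]:
x[0] = -1
x[1] = 3
x[2] = 2
x[3] = 0
x[4] = 3
x[5] = 1
x[6] = -2
x[7] = -1

x = [-1, 3, 2, 0, 3, 1, -2, -1]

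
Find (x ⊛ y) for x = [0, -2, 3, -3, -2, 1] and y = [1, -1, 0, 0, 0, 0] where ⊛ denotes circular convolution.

(x ⊛ y)[n] = Σ(m=0 to 5) x[m] · y[(n-m) mod 6]

Computing each output sample:
(x ⊛ y)[0] = -1
(x ⊛ y)[1] = -2
(x ⊛ y)[2] = 5
(x ⊛ y)[3] = -6
(x ⊛ y)[4] = 1
(x ⊛ y)[5] = 3

x ⊛ y = [-1, -2, 5, -6, 1, 3]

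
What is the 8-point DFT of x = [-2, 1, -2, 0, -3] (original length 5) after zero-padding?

Original 5-point DFT: [-6, -1.0000-2.6287i, -1.0000-4.2533i, -1.0000+4.2533i, -1.0000+2.6287i]
Zero-padded 8-point DFT provides frequency interpolation.

DFT_8([x, 0, ...]) = [-6, 1.7071+1.2929i, -3-1i, 0.2929-2.7071i, -8, 0.2929+2.7071i, -3+1i, 1.7071-1.2929i]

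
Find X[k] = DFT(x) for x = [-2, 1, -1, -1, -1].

X[k] = Σ(n=0 to 4) x[n] · ω_5^(nk)
where ω_5 = e^(-2πi/5)

Computing each X[k]:
X[0] = -4
X[1] = -0.3820-1.9021i
X[2] = -2.6180-1.1756i
X[3] = -2.6180+1.1756i
X[4] = -0.3820+1.9021i

X = [-4, -0.3820-1.9021i, -2.6180-1.1756i, -2.6180+1.1756i, -0.3820+1.9021i]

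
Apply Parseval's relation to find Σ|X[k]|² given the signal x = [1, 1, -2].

Parseval: Σ|x[n]|² = (1/N)Σ|X[k]|², so Σ|X[k]|² = N·Σ|x[n]|² = 3·6.0000

Σ|X[k]|² = N·Σ|x[n]|² = 3·6.0000 = 18.0000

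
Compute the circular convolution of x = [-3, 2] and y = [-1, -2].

(x ⊛ y)[n] = Σ(m=0 to 1) x[m] · y[(n-m) mod 2]

Computing each output sample:
(x ⊛ y)[0] = -1
(x ⊛ y)[1] = 4

x ⊛ y = [-1, 4]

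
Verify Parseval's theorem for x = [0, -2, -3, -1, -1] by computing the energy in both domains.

Time domain:
Σ|x[n]|² = |0|² + |-2|² + |-3|² + |-1|² + |-1|² = 15.0000

Frequency domain:
(1/5)Σ|X[k]|² = (1/5)(|-7|² + |2.3090+2.1266i|² + |1.1910-1.3143i|² + |1.1910+1.3143i|² + |2.3090-2.1266i|²) = (1/5)·75.0000 = 15.0000

Both sides agree, confirming Parseval's theorem.

Σ|x[n]|² = (1/N)Σ|X[k]|² = 15.0000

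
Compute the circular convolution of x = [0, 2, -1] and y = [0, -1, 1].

(x ⊛ y)[n] = Σ(m=0 to 2) x[m] · y[(n-m) mod 3]

Computing each output sample:
(x ⊛ y)[0] = 3
(x ⊛ y)[1] = -1
(x ⊛ y)[2] = -2

x ⊛ y = [3, -1, -2]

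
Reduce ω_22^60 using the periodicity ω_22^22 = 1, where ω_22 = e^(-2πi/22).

Since ω_22^22 = 1, powers reduce modulo 22.
60 mod 22 = 16
So ω_22^60 = ω_22^16 = e^(-2πi·16/22)

ω_22^60 = ω_22^16 = -0.1423+0.9898i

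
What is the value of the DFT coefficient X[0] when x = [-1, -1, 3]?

X[0] = Σ(n=0 to 2) x[n] · ω_3^0 = Σ x[n]
= (-1) + (-1) + (3)

X[0] = 1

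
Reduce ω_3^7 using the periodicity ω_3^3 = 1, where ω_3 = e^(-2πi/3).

Since ω_3^3 = 1, powers reduce modulo 3.
7 mod 3 = 1
So ω_3^7 = ω_3^1 = e^(-2πi·1/3)

ω_3^7 = ω_3^1 = -0.5000-0.8660i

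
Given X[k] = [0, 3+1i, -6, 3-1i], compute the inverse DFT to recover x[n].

x[n] = (1/4) Σ(k=0 to 3) X[k] · e^(2πikn/4)

Computing each x[n]:
x[0] = 0
x[1] = 1
x[2] = -3
x[3] = 2

x = [0, 1, -3, 2]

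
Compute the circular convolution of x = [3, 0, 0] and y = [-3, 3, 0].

(x ⊛ y)[n] = Σ(m=0 to 2) x[m] · y[(n-m) mod 3]

Computing each output sample:
(x ⊛ y)[0] = -9
(x ⊛ y)[1] = 9
(x ⊛ y)[2] = 0

x ⊛ y = [-9, 9, 0]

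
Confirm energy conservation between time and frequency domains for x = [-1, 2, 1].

Time domain:
Σ|x[n]|² = |-1|² + |2|² + |1|² = 6.0000

Frequency domain:
(1/3)Σ|X[k]|² = (1/3)(|2|² + |-2.5000-0.8660i|² + |-2.5000+0.8660i|²) = (1/3)·18.0000 = 6.0000

Both sides agree, confirming Parseval's theorem.

Σ|x[n]|² = (1/N)Σ|X[k]|² = 6.0000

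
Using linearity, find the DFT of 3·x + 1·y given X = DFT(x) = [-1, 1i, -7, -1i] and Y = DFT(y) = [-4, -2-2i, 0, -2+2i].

By linearity: DFT(3x + 1y) = 3·DFT(x) + 1·DFT(y)
= 3·[-1, 1i, -7, -1i] + 1·[-4, -2-2i, 0, -2+2i]

Computing element-wise:
Z[0] = 3·(-1) + 1·(-4) = -7
Z[1] = 3·(1i) + 1·(-2-2i) = -2+1i
Z[2] = 3·(-7) + 1·(0) = -21
Z[3] = 3·(-1i) + 1·(-2+2i) = -2-1i

DFT(3x + 1y) = 3·X + 1·Y = [-7, -2+1i, -21, -2-1i]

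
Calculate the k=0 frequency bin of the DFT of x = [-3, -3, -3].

X[0] = Σ(n=0 to 2) x[n] · ω_3^0 = Σ x[n]
= (-3) + (-3) + (-3)

X[0] = -9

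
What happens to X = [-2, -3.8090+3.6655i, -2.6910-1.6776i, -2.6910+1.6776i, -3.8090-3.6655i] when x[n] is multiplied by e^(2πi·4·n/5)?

Modulation property: DFT(ω_5^(-4n)·x[n]) = X[(k-4) mod 5], so circularly shift X by 4 positions.

X[k-4] = [-3.8090+3.6655i, -2.6910-1.6776i, -2.6910+1.6776i, -3.8090-3.6655i, -2]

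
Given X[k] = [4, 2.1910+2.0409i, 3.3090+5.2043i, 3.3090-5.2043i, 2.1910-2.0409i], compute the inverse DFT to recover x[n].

x[n] = (1/5) Σ(k=0 to 4) X[k] · e^(2πikn/5)

Computing each x[n]:
x[0] = 3
x[1] = -2
x[2] = 2
x[3] = -1
x[4] = 2

x = [3, -2, 2, -1, 2]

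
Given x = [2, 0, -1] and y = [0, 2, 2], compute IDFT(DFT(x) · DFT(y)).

(x ⊛ y)[n] = Σ(m=0 to 2) x[m] · y[(n-m) mod 3]

Computing each output sample:
(x ⊛ y)[0] = -2
(x ⊛ y)[1] = 2
(x ⊛ y)[2] = 4

x ⊛ y = [-2, 2, 4]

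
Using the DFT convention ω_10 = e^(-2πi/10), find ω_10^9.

ω_10^9 = e^(-2πi·9/10)
= cos(-2π·9/10) + i·sin(-2π·9/10)
= cos(-18π/10) + i·sin(-18π/10)

ω_10^9 = cos(-18π/10) + i·sin(-18π/10) = 0.8090+0.5878i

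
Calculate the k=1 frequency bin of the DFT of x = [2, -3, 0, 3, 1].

X[1] = Σ(n=0 to 4) x[n] · ω_5^(1n) where ω_5 = e^(-2πi/5)
= (2)·ω_5^0 + (-3)·ω_5^1 + (0)·ω_5^2 + (3)·ω_5^3 + (1)·ω_5^4

X[1] = -1.0451+5.5676i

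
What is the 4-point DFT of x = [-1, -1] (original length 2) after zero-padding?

Original 2-point DFT: [-2, 0]
Zero-padded 4-point DFT provides frequency interpolation.

DFT_4([x, 0, ...]) = [-2, -1+1i, 0, -1-1i]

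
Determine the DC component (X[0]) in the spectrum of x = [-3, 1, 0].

X[0] = Σ(n=0 to 2) x[n] · ω_3^0 = Σ x[n]
= (-3) + (1) + (0)

X[0] = -2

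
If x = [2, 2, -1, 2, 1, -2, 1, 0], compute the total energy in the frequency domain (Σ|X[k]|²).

Parseval: Σ|x[n]|² = (1/N)Σ|X[k]|², so Σ|X[k]|² = N·Σ|x[n]|² = 8·19.0000

Σ|X[k]|² = N·Σ|x[n]|² = 8·19.0000 = 152.0000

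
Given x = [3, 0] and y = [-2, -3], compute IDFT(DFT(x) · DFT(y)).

(x ⊛ y)[n] = Σ(m=0 to 1) x[m] · y[(n-m) mod 2]

Computing each output sample:
(x ⊛ y)[0] = -6
(x ⊛ y)[1] = -9

x ⊛ y = [-6, -9]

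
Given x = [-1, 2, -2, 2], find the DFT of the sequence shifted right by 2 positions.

Time shift by 2: X_shifted[k] = ω_4^(2k) · X[k]
Shifted x = [-2, 2, -1, 2]

DFT(x[n-2]) = [1, -1, -7, -1]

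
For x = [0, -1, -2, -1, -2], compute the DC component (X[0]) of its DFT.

X[0] = Σ(n=0 to 4) x[n] · ω_5^0 = Σ x[n]
= (0) + (-1) + (-2) + (-1) + (-2)

X[0] = -6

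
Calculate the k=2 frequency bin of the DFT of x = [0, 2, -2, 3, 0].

X[2] = Σ(n=0 to 4) x[n] · ω_5^(2n) where ω_5 = e^(-2πi/5)
= (0)·ω_5^0 + (2)·ω_5^2 + (-2)·ω_5^4 + (3)·ω_5^6 + (0)·ω_5^8

X[2] = -1.3090-5.9309i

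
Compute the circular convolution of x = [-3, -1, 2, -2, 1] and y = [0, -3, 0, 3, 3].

(x ⊛ y)[n] = Σ(m=0 to 4) x[m] · y[(n-m) mod 5]

Computing each output sample:
(x ⊛ y)[0] = 0
(x ⊛ y)[1] = 9
(x ⊛ y)[2] = 0
(x ⊛ y)[3] = -12
(x ⊛ y)[4] = -6

x ⊛ y = [0, 9, 0, -12, -6]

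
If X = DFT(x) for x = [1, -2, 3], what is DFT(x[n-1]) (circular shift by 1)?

Time shift by 1: X_shifted[k] = ω_3^(1k) · X[k]
Shifted x = [3, 1, -2]

DFT(x[n-1]) = [2, 3.5000-2.5981i, 3.5000+2.5981i]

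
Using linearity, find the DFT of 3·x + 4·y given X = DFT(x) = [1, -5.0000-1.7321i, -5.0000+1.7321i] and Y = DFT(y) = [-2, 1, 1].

By linearity: DFT(3x + 4y) = 3·DFT(x) + 4·DFT(y)
= 3·[1, -5.0000-1.7321i, -5.0000+1.7321i] + 4·[-2, 1, 1]

Computing element-wise:
Z[0] = 3·(1) + 4·(-2) = -5
Z[1] = 3·(-5.0000-1.7321i) + 4·(1) = -11.0000-5.1963i
Z[2] = 3·(-5.0000+1.7321i) + 4·(1) = -11.0000+5.1963i

DFT(3x + 4y) = 3·X + 4·Y = [-5, -11.0000-5.1963i, -11.0000+5.1963i]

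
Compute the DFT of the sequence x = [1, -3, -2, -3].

X[k] = Σ(n=0 to 3) x[n] · ω_4^(nk)
where ω_4 = e^(-2πi/4)

Computing each X[k]:
X[0] = -7
X[1] = 3
X[2] = 5
X[3] = 3

X = [-7, 3, 5, 3]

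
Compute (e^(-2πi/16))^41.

Since ω_16^16 = 1, powers reduce modulo 16.
41 mod 16 = 9
So ω_16^41 = ω_16^9 = e^(-2πi·9/16)

ω_16^41 = ω_16^9 = -0.9239+0.3827i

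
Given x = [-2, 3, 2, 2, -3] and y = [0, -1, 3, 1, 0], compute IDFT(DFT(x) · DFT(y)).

(x ⊛ y)[n] = Σ(m=0 to 4) x[m] · y[(n-m) mod 5]

Computing each output sample:
(x ⊛ y)[0] = 11
(x ⊛ y)[1] = -5
(x ⊛ y)[2] = -12
(x ⊛ y)[3] = 5
(x ⊛ y)[4] = 7

x ⊛ y = [11, -5, -12, 5, 7]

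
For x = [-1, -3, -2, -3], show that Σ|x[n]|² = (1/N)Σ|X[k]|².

Time domain:
Σ|x[n]|² = |-1|² + |-3|² + |-2|² + |-3|² = 23.0000

Frequency domain:
(1/4)Σ|X[k]|² = (1/4)(|-9|² + |1|² + |3|² + |1|²) = (1/4)·92.0000 = 23.0000

Both sides agree, confirming Parseval's theorem.

Σ|x[n]|² = (1/N)Σ|X[k]|² = 23.0000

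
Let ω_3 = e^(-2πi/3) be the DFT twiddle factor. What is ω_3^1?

ω_3^1 = e^(-2πi·1/3)
= cos(-2π·1/3) + i·sin(-2π·1/3)
= cos(-2π/3) + i·sin(-2π/3)

ω_3^1 = cos(-2π/3) + i·sin(-2π/3) = -0.5000-0.8660i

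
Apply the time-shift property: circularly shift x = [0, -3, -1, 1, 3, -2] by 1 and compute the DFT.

Time shift by 1: X_shifted[k] = ω_6^(1k) · X[k]
Shifted x = [-2, 0, -3, -1, 1, 3]

DFT(x[n-1]) = [-2, 1.5000+6.0622i, -3.5000-0.8660i, -6, -3.5000+0.8660i, 1.5000-6.0622i]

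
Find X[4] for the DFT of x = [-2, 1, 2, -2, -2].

X[4] = Σ(n=0 to 4) x[n] · ω_5^(4n) where ω_5 = e^(-2πi/5)
= (-2)·ω_5^0 + (1)·ω_5^4 + (2)·ω_5^8 + (-2)·ω_5^12 + (-2)·ω_5^16

X[4] = -2.3090+5.2043i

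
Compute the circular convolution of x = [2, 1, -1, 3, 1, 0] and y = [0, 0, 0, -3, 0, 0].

(x ⊛ y)[n] = Σ(m=0 to 5) x[m] · y[(n-m) mod 6]

Computing each output sample:
(x ⊛ y)[0] = -9
(x ⊛ y)[1] = -3
(x ⊛ y)[2] = 0
(x ⊛ y)[3] = -6
(x ⊛ y)[4] = -3
(x ⊛ y)[5] = 3

x ⊛ y = [-9, -3, 0, -6, -3, 3]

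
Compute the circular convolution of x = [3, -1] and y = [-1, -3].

(x ⊛ y)[n] = Σ(m=0 to 1) x[m] · y[(n-m) mod 2]

Computing each output sample:
(x ⊛ y)[0] = 0
(x ⊛ y)[1] = -8

x ⊛ y = [0, -8]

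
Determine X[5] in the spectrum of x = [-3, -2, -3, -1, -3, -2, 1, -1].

X[5] = Σ(n=0 to 7) x[n] · ω_8^(5n) where ω_8 = e^(-2πi/8)
= (-3)·ω_8^0 + (-2)·ω_8^5 + (-3)·ω_8^10 + (-1)·ω_8^15 + (-3)·ω_8^20 + (-2)·ω_8^25 + (1)·ω_8^30 + (-1)·ω_8^35

X[5] = 4i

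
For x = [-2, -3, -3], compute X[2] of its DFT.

X[2] = Σ(n=0 to 2) x[n] · ω_3^(2n) where ω_3 = e^(-2πi/3)
= (-2)·ω_3^0 + (-3)·ω_3^2 + (-3)·ω_3^4

X[2] = 1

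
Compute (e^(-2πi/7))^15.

Since ω_7^7 = 1, powers reduce modulo 7.
15 mod 7 = 1
So ω_7^15 = ω_7^1 = e^(-2πi·1/7)

ω_7^15 = ω_7^1 = 0.6235-0.7818i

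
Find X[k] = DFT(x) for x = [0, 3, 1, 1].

X[k] = Σ(n=0 to 3) x[n] · ω_4^(nk)
where ω_4 = e^(-2πi/4)

Computing each X[k]:
X[0] = 5
X[1] = -1-2i
X[2] = -3
X[3] = -1+2i

X = [5, -1-2i, -3, -1+2i]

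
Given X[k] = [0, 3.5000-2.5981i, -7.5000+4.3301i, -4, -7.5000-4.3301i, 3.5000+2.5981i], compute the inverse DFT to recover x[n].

x[n] = (1/6) Σ(k=0 to 5) X[k] · e^(2πikn/6)

Computing each x[n]:
x[0] = -2
x[1] = 2
x[2] = 2
x[3] = -3
x[4] = -2
x[5] = 3

x = [-2, 2, 2, -3, -2, 3]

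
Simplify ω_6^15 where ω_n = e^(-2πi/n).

Since ω_6^6 = 1, powers reduce modulo 6.
15 mod 6 = 3
So ω_6^15 = ω_6^3 = e^(-2πi·3/6)

ω_6^15 = ω_6^3 = -1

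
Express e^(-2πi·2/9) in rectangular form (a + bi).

ω_9^2 = e^(-2πi·2/9)
= cos(-2π·2/9) + i·sin(-2π·2/9)
= cos(-4π/9) + i·sin(-4π/9)

ω_9^2 = cos(-4π/9) + i·sin(-4π/9) = 0.1736-0.9848i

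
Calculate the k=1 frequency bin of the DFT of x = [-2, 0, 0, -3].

X[1] = Σ(n=0 to 3) x[n] · ω_4^(1n) where ω_4 = e^(-2πi/4)
= (-2)·ω_4^0 + (0)·ω_4^1 + (0)·ω_4^2 + (-3)·ω_4^3

X[1] = -2-3i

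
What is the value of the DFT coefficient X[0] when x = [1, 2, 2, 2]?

X[0] = Σ(n=0 to 3) x[n] · ω_4^0 = Σ x[n]
= (1) + (2) + (2) + (2)

X[0] = 7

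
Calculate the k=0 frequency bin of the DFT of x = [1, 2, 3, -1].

X[0] = Σ(n=0 to 3) x[n] · ω_4^0 = Σ x[n]
= (1) + (2) + (3) + (-1)

X[0] = 5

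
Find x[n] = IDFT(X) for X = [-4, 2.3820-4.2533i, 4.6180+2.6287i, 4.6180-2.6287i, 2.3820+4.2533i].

x[n] = (1/5) Σ(k=0 to 4) X[k] · e^(2πikn/5)

Computing each x[n]:
x[0] = 2
x[1] = -1
x[2] = 1
x[3] = -3
x[4] = -3

x = [2, -1, 1, -3, -3]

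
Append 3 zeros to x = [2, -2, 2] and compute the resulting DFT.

Original 3-point DFT: [2, 2.0000+3.4641i, 2.0000-3.4641i]
Zero-padded 6-point DFT provides frequency interpolation.

DFT_6([x, 0, ...]) = [2, 0, 2.0000+3.4641i, 6, 2.0000-3.4641i, 0]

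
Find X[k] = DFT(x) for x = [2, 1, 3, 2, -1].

X[k] = Σ(n=0 to 4) x[n] · ω_5^(nk)
where ω_5 = e^(-2πi/5)

Computing each X[k]:
X[0] = 7
X[1] = -2.0451-2.4899i
X[2] = 3.5451-0.2245i
X[3] = 3.5451+0.2245i
X[4] = -2.0451+2.4899i

X = [7, -2.0451-2.4899i, 3.5451-0.2245i, 3.5451+0.2245i, -2.0451+2.4899i]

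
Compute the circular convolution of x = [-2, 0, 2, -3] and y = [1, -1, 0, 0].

(x ⊛ y)[n] = Σ(m=0 to 3) x[m] · y[(n-m) mod 4]

Computing each output sample:
(x ⊛ y)[0] = 1
(x ⊛ y)[1] = 2
(x ⊛ y)[2] = 2
(x ⊛ y)[3] = -5

x ⊛ y = [1, 2, 2, -5]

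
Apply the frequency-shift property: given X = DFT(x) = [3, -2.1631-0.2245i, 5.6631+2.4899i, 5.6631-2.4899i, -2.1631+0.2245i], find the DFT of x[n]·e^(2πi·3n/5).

Modulation property: DFT(ω_5^(-3n)·x[n]) = X[(k-3) mod 5], so circularly shift X by 3 positions.

X[k-3] = [5.6631+2.4899i, 5.6631-2.4899i, -2.1631+0.2245i, 3, -2.1631-0.2245i]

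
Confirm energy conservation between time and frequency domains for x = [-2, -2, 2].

Time domain:
Σ|x[n]|² = |-2|² + |-2|² + |2|² = 12.0000

Frequency domain:
(1/3)Σ|X[k]|² = (1/3)(|-2|² + |-2.0000+3.4641i|² + |-2.0000-3.4641i|²) = (1/3)·36.0000 = 12.0000

Both sides agree, confirming Parseval's theorem.

Σ|x[n]|² = (1/N)Σ|X[k]|² = 12.0000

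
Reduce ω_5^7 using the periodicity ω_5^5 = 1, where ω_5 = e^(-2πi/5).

Since ω_5^5 = 1, powers reduce modulo 5.
7 mod 5 = 2
So ω_5^7 = ω_5^2 = e^(-2πi·2/5)

ω_5^7 = ω_5^2 = -0.8090-0.5878i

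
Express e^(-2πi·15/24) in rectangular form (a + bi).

ω_24^15 = e^(-2πi·15/24)
= cos(-2π·15/24) + i·sin(-2π·15/24)
= cos(-30π/24) + i·sin(-30π/24)

ω_24^15 = cos(-30π/24) + i·sin(-30π/24) = -0.7071+0.7071i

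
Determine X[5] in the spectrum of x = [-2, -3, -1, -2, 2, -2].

X[5] = Σ(n=0 to 5) x[n] · ω_6^(5n) where ω_6 = e^(-2πi/6)
= (-2)·ω_6^0 + (-3)·ω_6^5 + (-1)·ω_6^10 + (-2)·ω_6^15 + (2)·ω_6^20 + (-2)·ω_6^25

X[5] = -3.0000-3.4641i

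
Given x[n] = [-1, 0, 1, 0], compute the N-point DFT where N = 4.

X[k] = Σ(n=0 to 3) x[n] · ω_4^(nk)
where ω_4 = e^(-2πi/4)

Computing each X[k]:
X[0] = 0
X[1] = -2
X[2] = 0
X[3] = -2

X = [0, -2, 0, -2]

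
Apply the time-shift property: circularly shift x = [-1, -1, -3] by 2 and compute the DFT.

Time shift by 2: X_shifted[k] = ω_3^(2k) · X[k]
Shifted x = [-1, -3, -1]

DFT(x[n-2]) = [-5, 1.0000+1.7321i, 1.0000-1.7321i]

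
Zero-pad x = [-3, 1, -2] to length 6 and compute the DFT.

Original 3-point DFT: [-4, -2.5000-2.5981i, -2.5000+2.5981i]
Zero-padded 6-point DFT provides frequency interpolation.

DFT_6([x, 0, ...]) = [-4, -1.5000+0.8660i, -2.5000-2.5981i, -6, -2.5000+2.5981i, -1.5000-0.8660i]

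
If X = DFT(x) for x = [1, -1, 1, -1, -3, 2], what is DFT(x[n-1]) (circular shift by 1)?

Time shift by 1: X_shifted[k] = ω_6^(1k) · X[k]
Shifted x = [2, 1, -1, 1, -1, -3]

DFT(x[n-1]) = [-1, 1.0000-3.4641i, 5.0000-3.4641i, 1, 5.0000+3.4641i, 1.0000+3.4641i]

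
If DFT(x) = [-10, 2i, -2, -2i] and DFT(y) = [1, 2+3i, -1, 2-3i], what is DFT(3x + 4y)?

By linearity: DFT(3x + 4y) = 3·DFT(x) + 4·DFT(y)
= 3·[-10, 2i, -2, -2i] + 4·[1, 2+3i, -1, 2-3i]

Computing element-wise:
Z[0] = 3·(-10) + 4·(1) = -26
Z[1] = 3·(2i) + 4·(2+3i) = 8+18i
Z[2] = 3·(-2) + 4·(-1) = -10
Z[3] = 3·(-2i) + 4·(2-3i) = 8-18i

DFT(3x + 4y) = 3·X + 4·Y = [-26, 8+18i, -10, 8-18i]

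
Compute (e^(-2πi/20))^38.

Since ω_20^20 = 1, powers reduce modulo 20.
38 mod 20 = 18
So ω_20^38 = ω_20^18 = e^(-2πi·18/20)

ω_20^38 = ω_20^18 = 0.8090+0.5878i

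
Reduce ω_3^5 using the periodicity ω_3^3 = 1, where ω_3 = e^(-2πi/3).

Since ω_3^3 = 1, powers reduce modulo 3.
5 mod 3 = 2
So ω_3^5 = ω_3^2 = e^(-2πi·2/3)

ω_3^5 = ω_3^2 = -0.5000+0.8660i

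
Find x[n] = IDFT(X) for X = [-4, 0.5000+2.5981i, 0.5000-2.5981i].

x[n] = (1/3) Σ(k=0 to 2) X[k] · e^(2πikn/3)

Computing each x[n]:
x[0] = -1
x[1] = -3
x[2] = 0

x = [-1, -3, 0]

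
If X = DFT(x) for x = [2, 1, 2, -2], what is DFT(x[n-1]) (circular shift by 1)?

Time shift by 1: X_shifted[k] = ω_4^(1k) · X[k]
Shifted x = [-2, 2, 1, 2]

DFT(x[n-1]) = [3, -3, -5, -3]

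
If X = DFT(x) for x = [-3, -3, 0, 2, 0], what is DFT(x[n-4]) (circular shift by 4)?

Time shift by 4: X_shifted[k] = ω_5^(4k) · X[k]
Shifted x = [-3, 0, 2, 0, -3]

DFT(x[n-4]) = [-4, -5.5451-4.0287i, 0.0451+0.1388i, 0.0451-0.1388i, -5.5451+4.0287i]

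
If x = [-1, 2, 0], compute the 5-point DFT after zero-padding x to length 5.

Original 3-point DFT: [1, -2.0000-1.7321i, -2.0000+1.7321i]
Zero-padded 5-point DFT provides frequency interpolation.

DFT_5([x, 0, ...]) = [1, -0.3820-1.9021i, -2.6180-1.1756i, -2.6180+1.1756i, -0.3820+1.9021i]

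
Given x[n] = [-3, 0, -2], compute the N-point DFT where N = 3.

X[k] = Σ(n=0 to 2) x[n] · ω_3^(nk)
where ω_3 = e^(-2πi/3)

Computing each X[k]:
X[0] = -5
X[1] = -2.0000-1.7321i
X[2] = -2.0000+1.7321i

X = [-5, -2.0000-1.7321i, -2.0000+1.7321i]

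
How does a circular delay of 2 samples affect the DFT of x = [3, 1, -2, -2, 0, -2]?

Time shift by 2: X_shifted[k] = ω_6^(2k) · X[k]
Shifted x = [0, -2, 3, 1, -2, -2]

DFT(x[n-2]) = [-2, -3.5000-4.3301i, 2.5000+4.3301i, 4, 2.5000-4.3301i, -3.5000+4.3301i]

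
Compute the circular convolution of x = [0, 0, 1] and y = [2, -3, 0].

(x ⊛ y)[n] = Σ(m=0 to 2) x[m] · y[(n-m) mod 3]

Computing each output sample:
(x ⊛ y)[0] = -3
(x ⊛ y)[1] = 0
(x ⊛ y)[2] = 2

x ⊛ y = [-3, 0, 2]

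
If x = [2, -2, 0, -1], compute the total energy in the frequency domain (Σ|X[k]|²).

Parseval: Σ|x[n]|² = (1/N)Σ|X[k]|², so Σ|X[k]|² = N·Σ|x[n]|² = 4·9.0000

Σ|X[k]|² = N·Σ|x[n]|² = 4·9.0000 = 36.0000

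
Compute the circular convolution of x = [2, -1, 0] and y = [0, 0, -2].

(x ⊛ y)[n] = Σ(m=0 to 2) x[m] · y[(n-m) mod 3]

Computing each output sample:
(x ⊛ y)[0] = 2
(x ⊛ y)[1] = 0
(x ⊛ y)[2] = -4

x ⊛ y = [2, 0, -4]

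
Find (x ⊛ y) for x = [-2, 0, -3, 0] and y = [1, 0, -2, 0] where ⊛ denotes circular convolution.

(x ⊛ y)[n] = Σ(m=0 to 3) x[m] · y[(n-m) mod 4]

Computing each output sample:
(x ⊛ y)[0] = 4
(x ⊛ y)[1] = 0
(x ⊛ y)[2] = 1
(x ⊛ y)[3] = 0

x ⊛ y = [4, 0, 1, 0]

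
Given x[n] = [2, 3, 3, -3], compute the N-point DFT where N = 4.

X[k] = Σ(n=0 to 3) x[n] · ω_4^(nk)
where ω_4 = e^(-2πi/4)

Computing each X[k]:
X[0] = 5
X[1] = -1-6i
X[2] = 5
X[3] = -1+6i

X = [5, -1-6i, 5, -1+6i]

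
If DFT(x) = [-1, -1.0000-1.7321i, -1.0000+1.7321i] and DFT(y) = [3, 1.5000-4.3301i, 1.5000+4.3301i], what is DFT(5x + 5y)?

By linearity: DFT(5x + 5y) = 5·DFT(x) + 5·DFT(y)
= 5·[-1, -1.0000-1.7321i, -1.0000+1.7321i] + 5·[3, 1.5000-4.3301i, 1.5000+4.3301i]

Computing element-wise:
Z[0] = 5·(-1) + 5·(3) = 10
Z[1] = 5·(-1.0000-1.7321i) + 5·(1.5000-4.3301i) = 2.5000-30.3110i
Z[2] = 5·(-1.0000+1.7321i) + 5·(1.5000+4.3301i) = 2.5000+30.3110i

DFT(5x + 5y) = 5·X + 5·Y = [10, 2.5000-30.3110i, 2.5000+30.3110i]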